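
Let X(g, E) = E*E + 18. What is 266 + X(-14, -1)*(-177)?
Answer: -3097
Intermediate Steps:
X(g, E) = 18 + E**2 (X(g, E) = E**2 + 18 = 18 + E**2)
266 + X(-14, -1)*(-177) = 266 + (18 + (-1)**2)*(-177) = 266 + (18 + 1)*(-177) = 266 + 19*(-177) = 266 - 3363 = -3097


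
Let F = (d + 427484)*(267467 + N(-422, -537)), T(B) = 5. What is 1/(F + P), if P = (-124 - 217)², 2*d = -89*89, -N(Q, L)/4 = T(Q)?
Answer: 2/226540411571 ≈ 8.8285e-12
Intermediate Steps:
N(Q, L) = -20 (N(Q, L) = -4*5 = -20)
d = -7921/2 (d = (-89*89)/2 = (½)*(-7921) = -7921/2 ≈ -3960.5)
P = 116281 (P = (-341)² = 116281)
F = 226540179009/2 (F = (-7921/2 + 427484)*(267467 - 20) = (847047/2)*267447 = 226540179009/2 ≈ 1.1327e+11)
1/(F + P) = 1/(226540179009/2 + 116281) = 1/(226540411571/2) = 2/226540411571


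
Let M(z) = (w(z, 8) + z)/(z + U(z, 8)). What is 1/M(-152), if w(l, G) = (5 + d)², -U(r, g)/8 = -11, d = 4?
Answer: 64/71 ≈ 0.90141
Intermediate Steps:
U(r, g) = 88 (U(r, g) = -8*(-11) = 88)
w(l, G) = 81 (w(l, G) = (5 + 4)² = 9² = 81)
M(z) = (81 + z)/(88 + z) (M(z) = (81 + z)/(z + 88) = (81 + z)/(88 + z))
1/M(-152) = 1/((81 - 152)/(88 - 152)) = 1/(-71/(-64)) = 1/(-1/64*(-71)) = 1/(71/64) = 64/71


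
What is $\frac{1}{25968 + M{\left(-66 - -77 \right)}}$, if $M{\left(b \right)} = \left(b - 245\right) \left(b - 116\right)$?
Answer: $\frac{1}{50538} \approx 1.9787 \cdot 10^{-5}$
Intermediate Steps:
$M{\left(b \right)} = \left(-245 + b\right) \left(-116 + b\right)$
$\frac{1}{25968 + M{\left(-66 - -77 \right)}} = \frac{1}{25968 + \left(28420 + \left(-66 - -77\right)^{2} - 361 \left(-66 - -77\right)\right)} = \frac{1}{25968 + \left(28420 + \left(-66 + 77\right)^{2} - 361 \left(-66 + 77\right)\right)} = \frac{1}{25968 + \left(28420 + 11^{2} - 3971\right)} = \frac{1}{25968 + \left(28420 + 121 - 3971\right)} = \frac{1}{25968 + 24570} = \frac{1}{50538}$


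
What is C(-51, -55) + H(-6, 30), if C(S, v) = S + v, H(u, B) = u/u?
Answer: -105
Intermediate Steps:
H(u, B) = 1
C(-51, -55) + H(-6, 30) = (-51 - 55) + 1 = -106 + 1 = -105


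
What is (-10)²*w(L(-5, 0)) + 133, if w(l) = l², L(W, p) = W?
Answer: 2633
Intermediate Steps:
(-10)²*w(L(-5, 0)) + 133 = (-10)²*(-5)² + 133 = 100*25 + 133 = 2500 + 133 = 2633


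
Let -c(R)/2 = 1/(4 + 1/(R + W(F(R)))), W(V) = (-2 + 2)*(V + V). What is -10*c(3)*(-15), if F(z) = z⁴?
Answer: -900/13 ≈ -69.231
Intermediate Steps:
W(V) = 0 (W(V) = 0*(2*V) = 0)
c(R) = -2/(4 + 1/R) (c(R) = -2/(4 + 1/(R + 0)) = -2/(4 + 1/R))
-10*c(3)*(-15) = -(-20)*3/(1 + 4*3)*(-15) = -(-20)*3/(1 + 12)*(-15) = -(-20)*3/13*(-15) = -10*(-6/13)*(-15) = (60/13)*(-15) = -900/13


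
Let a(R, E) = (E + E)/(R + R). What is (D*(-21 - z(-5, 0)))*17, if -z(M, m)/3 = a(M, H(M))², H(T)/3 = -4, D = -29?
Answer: 45849/25 ≈ 1834.0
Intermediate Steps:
H(T) = -12 (H(T) = 3*(-4) = -12)
a(R, E) = E/R (a(R, E) = (2*E)/((2*R)) = (2*E)*(1/(2*R)) = E/R)
z(M, m) = -432/M² (z(M, m) = -3*144/M² = -432/M²)
(D*(-21 - z(-5, 0)))*17 = -29*(-21 - (-432)/(-5)²)*17 = -29*(-21 - (-432)/25)*17 = -29*(-21 - 1*(-432/25))*17 = -29*(-21 + 432/25)*17 = -29*(-93/25)*17 = (2697/25)*17 = 45849/25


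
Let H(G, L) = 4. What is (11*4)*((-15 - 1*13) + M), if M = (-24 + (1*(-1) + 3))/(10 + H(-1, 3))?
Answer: -9108/7 ≈ -1301.1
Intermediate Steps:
M = -11/7 (M = (-24 + (1*(-1) + 3))/(10 + 4) = (-24 + (-1 + 3))/14 = (-24 + 2)*(1/14) = -22*1/14 = -11/7 ≈ -1.5714)
(11*4)*((-15 - 1*13) + M) = (11*4)*((-15 - 1*13) - 11/7) = 44*((-15 - 13) - 11/7) = 44*(-28 - 11/7) = 44*(-207/7) = -9108/7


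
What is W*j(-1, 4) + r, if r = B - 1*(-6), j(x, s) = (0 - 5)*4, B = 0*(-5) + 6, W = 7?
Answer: -128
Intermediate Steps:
B = 6 (B = 0 + 6 = 6)
j(x, s) = -20 (j(x, s) = -5*4 = -20)
r = 12 (r = 6 - 1*(-6) = 6 + 6 = 12)
W*j(-1, 4) + r = 7*(-20) + 12 = -140 + 12 = -128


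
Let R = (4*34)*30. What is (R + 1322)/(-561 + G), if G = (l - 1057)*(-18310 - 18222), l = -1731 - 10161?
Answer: 5402/473052307 ≈ 1.1419e-5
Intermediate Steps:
R = 4080 (R = 136*30 = 4080)
l = -11892
G = 473052868 (G = (-11892 - 1057)*(-18310 - 18222) = -12949*(-36532) = 473052868)
(R + 1322)/(-561 + G) = (4080 + 1322)/(-561 + 473052868) = 5402/473052307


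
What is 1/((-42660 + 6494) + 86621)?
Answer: 1/50455 ≈ 1.9820e-5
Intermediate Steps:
1/((-42660 + 6494) + 86621) = 1/(-36166 + 86621) = 1/50455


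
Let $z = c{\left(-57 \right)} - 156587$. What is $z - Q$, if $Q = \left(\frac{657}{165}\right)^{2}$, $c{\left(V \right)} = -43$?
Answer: $- \frac{473853711}{3025} \approx -1.5665 \cdot 10^{5}$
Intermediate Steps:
$Q = \frac{47961}{3025}$ ($Q = \left(657 \cdot \frac{1}{165}\right)^{2} = \left(\frac{219}{55}\right)^{2} = \frac{47961}{3025} \approx 15.855$)
$z = -156630$ ($z = -43 - 156587 = -156630$)
$z - Q = -156630 - \frac{47961}{3025} = - \frac{473853711}{3025}$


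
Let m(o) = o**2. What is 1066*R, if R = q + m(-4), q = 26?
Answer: 44772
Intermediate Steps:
R = 42 (R = 26 + (-4)**2 = 26 + 16 = 42)
1066*R = 1066*42 = 44772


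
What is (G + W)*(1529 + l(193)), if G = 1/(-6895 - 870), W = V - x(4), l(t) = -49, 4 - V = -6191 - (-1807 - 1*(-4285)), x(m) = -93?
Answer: 20148124744/1553 ≈ 1.2974e+7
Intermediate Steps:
V = 8673 (V = 4 - (-6191 - (-1807 - 1*(-4285))) = 4 - (-6191 - (-1807 + 4285)) = 4 - (-6191 - 1*2478) = 4 - (-6191 - 2478) = 4 - 1*(-8669) = 4 + 8669 = 8673)
W = 8766 (W = 8673 - 1*(-93) = 8673 + 93 = 8766)
G = -1/7765 (G = 1/(-7765) = -1/7765 ≈ -0.00012878)
(G + W)*(1529 + l(193)) = (-1/7765 + 8766)*(1529 - 49) = (68067989/7765)*1480 = 20148124744/1553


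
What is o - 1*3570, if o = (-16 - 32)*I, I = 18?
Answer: -4434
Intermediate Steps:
o = -864 (o = (-16 - 32)*18 = -48*18 = -864)
o - 1*3570 = -864 - 1*3570 = -864 - 3570 = -4434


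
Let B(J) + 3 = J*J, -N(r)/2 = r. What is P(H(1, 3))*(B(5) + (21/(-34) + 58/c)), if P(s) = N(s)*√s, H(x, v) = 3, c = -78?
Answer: -27367*√3/221 ≈ -214.48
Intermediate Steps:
N(r) = -2*r
P(s) = -2*s^(3/2) (P(s) = (-2*s)*√s = -2*s^(3/2))
B(J) = -3 + J² (B(J) = -3 + J*J = -3 + J²)
P(H(1, 3))*(B(5) + (21/(-34) + 58/c)) = (-6*√3)*((-3 + 5²) + (21/(-34) + 58/(-78))) = (-6*√3)*((-3 + 25) + (21*(-1/34) + 58*(-1/78))) = (-6*√3)*(22 + (-21/34 - 29/39)) = (-6*√3)*(22 - 1805/1326) = -6*√3*(27367/1326) = -27367*√3/221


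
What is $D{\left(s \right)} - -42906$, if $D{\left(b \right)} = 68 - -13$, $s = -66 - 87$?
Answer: $42987$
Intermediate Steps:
$s = -153$ ($s = -66 - 87 = -153$)
$D{\left(b \right)} = 81$ ($D{\left(b \right)} = 68 + 13 = 81$)
$D{\left(s \right)} - -42906 = 81 - -42906 = 81 + 42906 = 42987$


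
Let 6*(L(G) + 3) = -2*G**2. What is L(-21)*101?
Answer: -15150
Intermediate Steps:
L(G) = -3 - G**2/3 (L(G) = -3 + (-2*G**2)/6 = -3 - G**2/3)
L(-21)*101 = (-3 - 1/3*(-21)**2)*101 = (-3 - 1/3*441)*101 = (-3 - 147)*101 = -150*101 = -15150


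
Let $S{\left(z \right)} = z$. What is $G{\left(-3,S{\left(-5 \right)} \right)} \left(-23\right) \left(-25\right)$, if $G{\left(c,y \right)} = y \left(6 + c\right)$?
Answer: $-8625$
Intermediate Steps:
$G{\left(-3,S{\left(-5 \right)} \right)} \left(-23\right) \left(-25\right) = - 5 \left(6 - 3\right) \left(-23\right) \left(-25\right) = \left(-5\right) 3 \left(-23\right) \left(-25\right) = \left(-15\right) \left(-23\right) \left(-25\right) = 345 \left(-25\right) = -8625$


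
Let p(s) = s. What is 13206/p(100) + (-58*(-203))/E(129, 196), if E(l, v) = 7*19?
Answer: 209557/950 ≈ 220.59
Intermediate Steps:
E(l, v) = 133
13206/p(100) + (-58*(-203))/E(129, 196) = 13206/100 - 58*(-203)/133 = 13206*(1/100) + 11774*(1/133) = 6603/50 + 1682/19 = 209557/950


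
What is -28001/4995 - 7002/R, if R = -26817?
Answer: -238642609/44650305 ≈ -5.3447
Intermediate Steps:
-28001/4995 - 7002/R = -28001/4995 - 7002/(-26817) = -28001*1/4995 - 7002*(-1/26817) = -28001/4995 + 2334/8939 = -238642609/44650305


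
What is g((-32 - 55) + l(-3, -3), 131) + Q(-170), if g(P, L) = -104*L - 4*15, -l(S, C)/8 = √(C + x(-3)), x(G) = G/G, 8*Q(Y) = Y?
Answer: -54821/4 ≈ -13705.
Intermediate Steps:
Q(Y) = Y/8
x(G) = 1
l(S, C) = -8*√(1 + C) (l(S, C) = -8*√(C + 1) = -8*√(1 + C))
g(P, L) = -60 - 104*L (g(P, L) = -104*L - 60 = -60 - 104*L)
g((-32 - 55) + l(-3, -3), 131) + Q(-170) = (-60 - 104*131) + (⅛)*(-170) = (-60 - 13624) - 85/4 = -13684 - 85/4 = -54821/4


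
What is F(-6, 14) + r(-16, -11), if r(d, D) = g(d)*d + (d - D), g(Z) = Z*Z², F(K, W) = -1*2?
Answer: 65529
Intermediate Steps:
F(K, W) = -2
g(Z) = Z³
r(d, D) = d + d⁴ - D (r(d, D) = d³*d + (d - D) = d⁴ + (d - D) = d + d⁴ - D)
F(-6, 14) + r(-16, -11) = -2 + (-16 + (-16)⁴ - 1*(-11)) = -2 + (-16 + 65536 + 11) = -2 + 65531 = 65529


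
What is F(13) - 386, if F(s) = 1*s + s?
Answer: -360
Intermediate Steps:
F(s) = 2*s (F(s) = s + s = 2*s)
F(13) - 386 = 2*13 - 386 = 26 - 386 = -360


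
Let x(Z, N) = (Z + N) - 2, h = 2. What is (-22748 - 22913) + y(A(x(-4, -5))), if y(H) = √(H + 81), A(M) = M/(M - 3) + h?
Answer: -45661 + √16422/14 ≈ -45652.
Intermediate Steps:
x(Z, N) = -2 + N + Z (x(Z, N) = (N + Z) - 2 = -2 + N + Z)
A(M) = 2 + M/(-3 + M) (A(M) = M/(M - 3) + 2 = M/(-3 + M) + 2 = 2 + M/(-3 + M))
y(H) = √(81 + H)
(-22748 - 22913) + y(A(x(-4, -5))) = (-22748 - 22913) + √(81 + 3*(-2 + (-2 - 5 - 4))/(-3 + (-2 - 5 - 4))) = -45661 + √(81 + 3*(-2 - 11)/(-3 - 11)) = -45661 + √(81 + 3*(-13)/(-14)) = -45661 + √(81 + 3*(-1/14)*(-13)) = -45661 + √(81 + 39/14) = -45661 + √(1173/14) = -45661 + √16422/14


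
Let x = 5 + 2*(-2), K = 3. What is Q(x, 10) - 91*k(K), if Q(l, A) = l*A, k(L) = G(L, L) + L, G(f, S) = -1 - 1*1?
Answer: -81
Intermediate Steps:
G(f, S) = -2 (G(f, S) = -1 - 1 = -2)
k(L) = -2 + L
x = 1 (x = 5 - 4 = 1)
Q(l, A) = A*l
Q(x, 10) - 91*k(K) = 10*1 - 91*(-2 + 3) = 10 - 91*1 = 10 - 91 = -81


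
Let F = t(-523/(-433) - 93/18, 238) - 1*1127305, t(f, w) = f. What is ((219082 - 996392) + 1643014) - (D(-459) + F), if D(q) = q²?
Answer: 4630498429/2598 ≈ 1.7823e+6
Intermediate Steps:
F = -2928748675/2598 (F = (-523/(-433) - 93/18) - 1*1127305 = (-523*(-1/433) - 93*1/18) - 1127305 = (523/433 - 31/6) - 1127305 = -10285/2598 - 1127305 = -2928748675/2598 ≈ -1.1273e+6)
((219082 - 996392) + 1643014) - (D(-459) + F) = ((219082 - 996392) + 1643014) - ((-459)² - 2928748675/2598) = (-777310 + 1643014) - (210681 - 2928748675/2598) = 865704 - 1*(-2381399437/2598) = 865704 + 2381399437/2598 = 4630498429/2598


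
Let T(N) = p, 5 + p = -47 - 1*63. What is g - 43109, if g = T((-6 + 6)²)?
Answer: -43224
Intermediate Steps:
p = -115 (p = -5 + (-47 - 1*63) = -5 + (-47 - 63) = -5 - 110 = -115)
T(N) = -115
g = -115
g - 43109 = -115 - 43109 = -43224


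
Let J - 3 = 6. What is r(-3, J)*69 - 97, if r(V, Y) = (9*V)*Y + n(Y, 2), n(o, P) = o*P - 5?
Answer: -15967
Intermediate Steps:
J = 9 (J = 3 + 6 = 9)
n(o, P) = -5 + P*o (n(o, P) = P*o - 5 = -5 + P*o)
r(V, Y) = -5 + 2*Y + 9*V*Y (r(V, Y) = (9*V)*Y + (-5 + 2*Y) = 9*V*Y + (-5 + 2*Y) = -5 + 2*Y + 9*V*Y)
r(-3, J)*69 - 97 = (-5 + 2*9 + 9*(-3)*9)*69 - 97 = (-5 + 18 - 243)*69 - 97 = -230*69 - 97 = -15870 - 97 = -15967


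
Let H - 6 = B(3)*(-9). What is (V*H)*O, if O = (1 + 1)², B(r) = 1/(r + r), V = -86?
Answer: -1548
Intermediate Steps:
B(r) = 1/(2*r)
O = 4 (O = 2² = 4)
H = 9/2 (H = 6 + ((½)/3)*(-9) = 6 + ((½)*(⅓))*(-9) = 6 + (⅙)*(-9) = 6 - 3/2 = 9/2 ≈ 4.5000)
(V*H)*O = -86*9/2*4 = -387*4 = -1548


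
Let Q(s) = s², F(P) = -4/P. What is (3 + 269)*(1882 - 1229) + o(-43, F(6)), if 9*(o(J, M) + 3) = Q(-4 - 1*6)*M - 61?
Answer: 4795168/27 ≈ 1.7760e+5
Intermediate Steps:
o(J, M) = -88/9 + 100*M/9 (o(J, M) = -3 + ((-4 - 1*6)²*M - 61)/9 = -3 + ((-4 - 6)²*M - 61)/9 = -3 + ((-10)²*M - 61)/9 = -3 + (100*M - 61)/9 = -3 + (-61 + 100*M)/9 = -3 + (-61/9 + 100*M/9) = -88/9 + 100*M/9)
(3 + 269)*(1882 - 1229) + o(-43, F(6)) = (3 + 269)*(1882 - 1229) + (-88/9 + 100*(-4/6)/9) = 272*653 + (-88/9 + 100*(-4*⅙)/9) = 177616 + (-88/9 + (100/9)*(-⅔)) = 177616 + (-88/9 - 200/27) = 177616 - 464/27 = 4795168/27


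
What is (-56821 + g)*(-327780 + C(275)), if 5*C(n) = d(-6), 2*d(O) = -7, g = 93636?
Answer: -24134492941/2 ≈ -1.2067e+10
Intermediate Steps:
d(O) = -7/2 (d(O) = (1/2)*(-7) = -7/2)
C(n) = -7/10 (C(n) = (1/5)*(-7/2) = -7/10)
(-56821 + g)*(-327780 + C(275)) = (-56821 + 93636)*(-327780 - 7/10) = 36815*(-3277807/10) = -24134492941/2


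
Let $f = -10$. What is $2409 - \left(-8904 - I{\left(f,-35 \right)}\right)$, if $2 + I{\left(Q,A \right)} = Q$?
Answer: $11301$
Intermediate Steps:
$I{\left(Q,A \right)} = -2 + Q$
$2409 - \left(-8904 - I{\left(f,-35 \right)}\right) = 2409 + \left(\left(\left(-2 - 10\right) + 16407\right) - 7503\right) = 2409 + \left(\left(-12 + 16407\right) - 7503\right) = 2409 + \left(16395 - 7503\right) = 2409 + 8892 = 11301$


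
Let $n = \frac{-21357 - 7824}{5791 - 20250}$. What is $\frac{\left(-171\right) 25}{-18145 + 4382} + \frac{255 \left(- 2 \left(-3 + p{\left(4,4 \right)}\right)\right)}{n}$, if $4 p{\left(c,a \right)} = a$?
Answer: $\frac{67701316705}{133872701} \approx 505.71$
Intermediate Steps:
$p{\left(c,a \right)} = \frac{a}{4}$
$n = \frac{29181}{14459}$ ($n = - \frac{29181}{-14459} = \left(-29181\right) \left(- \frac{1}{14459}\right) = \frac{29181}{14459} \approx 2.0182$)
$\frac{\left(-171\right) 25}{-18145 + 4382} + \frac{255 \left(- 2 \left(-3 + p{\left(4,4 \right)}\right)\right)}{n} = \frac{\left(-171\right) 25}{-18145 + 4382} + \frac{255 \left(- 2 \left(-3 + \frac{1}{4} \cdot 4\right)\right)}{\frac{29181}{14459}} = - \frac{4275}{-13763} + 255 \left(- 2 \left(-3 + 1\right)\right) \frac{14459}{29181} = \left(-4275\right) \left(- \frac{1}{13763}\right) + 255 \left(\left(-2\right) \left(-2\right)\right) \frac{14459}{29181} = \frac{4275}{13763} + 255 \cdot 4 \cdot \frac{14459}{29181} = \frac{4275}{13763} + 1020 \cdot \frac{14459}{29181} = \frac{4275}{13763} + \frac{4916060}{9727} = \frac{67701316705}{133872701}$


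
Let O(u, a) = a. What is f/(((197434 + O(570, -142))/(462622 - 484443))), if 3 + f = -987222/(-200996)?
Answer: -1397395019/6609150472 ≈ -0.21143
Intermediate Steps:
f = 192117/100498 (f = -3 - 987222/(-200996) = -3 - 987222*(-1/200996) = -3 + 493611/100498 = 192117/100498 ≈ 1.9116)
f/(((197434 + O(570, -142))/(462622 - 484443))) = 192117/(100498*(((197434 - 142)/(462622 - 484443)))) = 192117/(100498*((197292/(-21821)))) = 192117/(100498*((197292*(-1/21821)))) = 192117/(100498*(-197292/21821)) = (192117/100498)*(-21821/197292) = -1397395019/6609150472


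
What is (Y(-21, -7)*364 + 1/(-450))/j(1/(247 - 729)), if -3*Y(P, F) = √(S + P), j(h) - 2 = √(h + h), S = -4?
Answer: 241*(-273000 + I)/(450*(√241 - 482*I)) ≈ -9.7607 - 303.02*I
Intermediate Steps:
j(h) = 2 + √2*√h (j(h) = 2 + √(h + h) = 2 + √(2*h) = 2 + √2*√h)
Y(P, F) = -√(-4 + P)/3
(Y(-21, -7)*364 + 1/(-450))/j(1/(247 - 729)) = (-√(-4 - 21)/3*364 + 1/(-450))/(2 + √2*√(1/(247 - 729))) = (-5*I/3*364 - 1/450)/(2 + √2*√(1/(-482))) = (-5*I/3*364 - 1/450)/(2 + √2*√(-1/482)) = (-5*I/3*364 - 1/450)/(2 + √2*(I*√482/482)) = (-1820*I/3 - 1/450)/(2 + I*√241/241) = (-1/450 - 1820*I/3)/(2 + I*√241/241)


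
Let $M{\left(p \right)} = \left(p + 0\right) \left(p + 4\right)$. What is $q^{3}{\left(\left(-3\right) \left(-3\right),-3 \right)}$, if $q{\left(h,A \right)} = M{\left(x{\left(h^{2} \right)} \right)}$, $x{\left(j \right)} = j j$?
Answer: $79912424025425748232125$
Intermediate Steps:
$x{\left(j \right)} = j^{2}$
$M{\left(p \right)} = p \left(4 + p\right)$
$q{\left(h,A \right)} = h^{4} \left(4 + h^{4}\right)$ ($q{\left(h,A \right)} = \left(h^{2}\right)^{2} \left(4 + \left(h^{2}\right)^{2}\right) = h^{4} \left(4 + h^{4}\right)$)
$q^{3}{\left(\left(-3\right) \left(-3\right),-3 \right)} = \left(\left(\left(-3\right) \left(-3\right)\right)^{4} \left(4 + \left(\left(-3\right) \left(-3\right)\right)^{4}\right)\right)^{3} = \left(9^{4} \left(4 + 9^{4}\right)\right)^{3} = \left(6561 \left(4 + 6561\right)\right)^{3} = \left(6561 \cdot 6565\right)^{3} = 43072965^{3} = 79912424025425748232125$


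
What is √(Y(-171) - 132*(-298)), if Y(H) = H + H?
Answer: √38994 ≈ 197.47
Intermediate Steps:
Y(H) = 2*H
√(Y(-171) - 132*(-298)) = √(2*(-171) - 132*(-298)) = √(-342 + 39336) = √38994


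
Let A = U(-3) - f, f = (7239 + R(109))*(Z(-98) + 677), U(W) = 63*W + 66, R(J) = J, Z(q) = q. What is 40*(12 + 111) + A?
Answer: -4249695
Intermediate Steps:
U(W) = 66 + 63*W
f = 4254492 (f = (7239 + 109)*(-98 + 677) = 7348*579 = 4254492)
A = -4254615 (A = (66 + 63*(-3)) - 1*4254492 = (66 - 189) - 4254492 = -123 - 4254492 = -4254615)
40*(12 + 111) + A = 40*(12 + 111) - 4254615 = 40*123 - 4254615 = 4920 - 4254615 = -4249695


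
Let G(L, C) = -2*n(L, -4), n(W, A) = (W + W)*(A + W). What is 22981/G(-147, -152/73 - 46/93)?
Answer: -469/1812 ≈ -0.25883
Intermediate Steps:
n(W, A) = 2*W*(A + W) (n(W, A) = (2*W)*(A + W) = 2*W*(A + W))
G(L, C) = -4*L*(-4 + L)
22981/G(-147, -152/73 - 46/93) = 22981/((4*(-147)*(4 - 1*(-147)))) = 22981/((4*(-147)*(4 + 147))) = 22981/((4*(-147)*151)) = 22981/(-88788) = 22981*(-1/88788) = -469/1812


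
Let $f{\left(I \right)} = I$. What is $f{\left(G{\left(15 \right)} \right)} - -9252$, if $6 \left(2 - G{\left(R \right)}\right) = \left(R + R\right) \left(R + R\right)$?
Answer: $9104$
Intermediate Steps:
$G{\left(R \right)} = 2 - \frac{2 R^{2}}{3}$ ($G{\left(R \right)} = 2 - \frac{\left(R + R\right) \left(R + R\right)}{6} = 2 - \frac{2 R 2 R}{6} = 2 - \frac{4 R^{2}}{6} = 2 - \frac{2 R^{2}}{3}$)
$f{\left(G{\left(15 \right)} \right)} - -9252 = \left(2 - \frac{2 \cdot 15^{2}}{3}\right) - -9252 = \left(2 - 150\right) + 9252 = -148 + 9252 = 9104$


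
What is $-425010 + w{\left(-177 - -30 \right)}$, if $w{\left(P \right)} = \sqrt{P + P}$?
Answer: $-425010 + 7 i \sqrt{6} \approx -4.2501 \cdot 10^{5} + 17.146 i$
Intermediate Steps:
$w{\left(P \right)} = \sqrt{2} \sqrt{P}$ ($w{\left(P \right)} = \sqrt{2 P} = \sqrt{2} \sqrt{P}$)
$-425010 + w{\left(-177 - -30 \right)} = -425010 + \sqrt{2} \sqrt{-177 - -30} = -425010 + \sqrt{2} \sqrt{-177 + 30} = -425010 + \sqrt{2} \sqrt{-147} = -425010 + \sqrt{2} \cdot 7 i \sqrt{3} = -425010 + 7 i \sqrt{6}$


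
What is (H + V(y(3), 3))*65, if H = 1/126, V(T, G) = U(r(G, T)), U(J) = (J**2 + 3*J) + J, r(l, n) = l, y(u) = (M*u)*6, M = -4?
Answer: 172055/126 ≈ 1365.5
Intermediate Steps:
y(u) = -24*u (y(u) = -4*u*6 = -24*u)
U(J) = J**2 + 4*J
V(T, G) = G*(4 + G)
H = 1/126 ≈ 0.0079365
(H + V(y(3), 3))*65 = (1/126 + 3*(4 + 3))*65 = (1/126 + 3*7)*65 = (1/126 + 21)*65 = (2647/126)*65 = 172055/126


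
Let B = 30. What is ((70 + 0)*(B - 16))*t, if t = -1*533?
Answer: -522340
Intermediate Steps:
t = -533
((70 + 0)*(B - 16))*t = ((70 + 0)*(30 - 16))*(-533) = (70*14)*(-533) = 980*(-533) = -522340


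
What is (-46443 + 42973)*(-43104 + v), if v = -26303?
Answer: 240842290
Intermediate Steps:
(-46443 + 42973)*(-43104 + v) = (-46443 + 42973)*(-43104 - 26303) = -3470*(-69407) = 240842290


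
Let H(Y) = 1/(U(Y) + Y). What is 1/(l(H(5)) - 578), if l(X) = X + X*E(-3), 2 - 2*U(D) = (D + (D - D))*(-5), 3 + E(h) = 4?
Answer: -37/21382 ≈ -0.0017304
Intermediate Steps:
E(h) = 1 (E(h) = -3 + 4 = 1)
U(D) = 1 + 5*D/2 (U(D) = 1 - (D + (D - D))*(-5)/2 = 1 - (D + 0)*(-5)/2 = 1 - D*(-5)/2 = 1 - (-5)*D/2 = 1 + 5*D/2)
H(Y) = 1/(1 + 7*Y/2) (H(Y) = 1/((1 + 5*Y/2) + Y) = 1/(1 + 7*Y/2))
l(X) = 2*X (l(X) = X + X*1 = X + X = 2*X)
1/(l(H(5)) - 578) = 1/(2*(2/(2 + 7*5)) - 578) = 1/(2*(2/(2 + 35)) - 578) = 1/(2*(2/37) - 578) = 1/(4/37 - 578) = 1/(-21382/37) = -37/21382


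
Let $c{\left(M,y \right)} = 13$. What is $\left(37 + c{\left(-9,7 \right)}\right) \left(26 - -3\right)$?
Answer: $1450$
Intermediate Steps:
$\left(37 + c{\left(-9,7 \right)}\right) \left(26 - -3\right) = \left(37 + 13\right) \left(26 - -3\right) = 50 \left(26 + 3\right) = 50 \cdot 29 = 1450$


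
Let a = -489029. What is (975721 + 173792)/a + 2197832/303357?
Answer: 726090769987/148350370353 ≈ 4.8944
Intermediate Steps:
(975721 + 173792)/a + 2197832/303357 = (975721 + 173792)/(-489029) + 2197832/303357 = 1149513*(-1/489029) + 2197832*(1/303357) = -1149513/489029 + 2197832/303357 = 726090769987/148350370353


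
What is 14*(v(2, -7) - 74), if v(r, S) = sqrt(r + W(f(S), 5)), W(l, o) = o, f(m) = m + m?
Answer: -1036 + 14*sqrt(7) ≈ -998.96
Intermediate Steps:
f(m) = 2*m
v(r, S) = sqrt(5 + r) (v(r, S) = sqrt(r + 5) = sqrt(5 + r))
14*(v(2, -7) - 74) = 14*(sqrt(5 + 2) - 74) = 14*(sqrt(7) - 74) = 14*(-74 + sqrt(7)) = -1036 + 14*sqrt(7)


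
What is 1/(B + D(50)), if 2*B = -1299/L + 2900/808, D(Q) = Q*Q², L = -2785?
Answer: 1125140/140644781523 ≈ 7.9999e-6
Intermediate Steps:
D(Q) = Q³
B = 2281523/1125140 (B = (-1299/(-2785) + 2900/808)/2 = (-1299*(-1/2785) + 2900*(1/808))/2 = (1299/2785 + 725/202)/2 = (½)*(2281523/562570) = 2281523/1125140 ≈ 2.0278)
1/(B + D(50)) = 1/(2281523/1125140 + 50³) = 1/(2281523/1125140 + 125000) = 1/(140644781523/1125140) = 1125140/140644781523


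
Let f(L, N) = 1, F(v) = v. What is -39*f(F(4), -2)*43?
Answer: -1677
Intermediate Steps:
-39*f(F(4), -2)*43 = -39*1*43 = -39*43 = -1677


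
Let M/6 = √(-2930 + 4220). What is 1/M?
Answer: √1290/7740 ≈ 0.0046404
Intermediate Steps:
M = 6*√1290 (M = 6*√(-2930 + 4220) = 6*√1290 ≈ 215.50)
1/M = 1/(6*√1290) = √1290/7740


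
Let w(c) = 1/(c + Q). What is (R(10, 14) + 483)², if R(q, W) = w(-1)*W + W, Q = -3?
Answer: 974169/4 ≈ 2.4354e+5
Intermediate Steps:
w(c) = 1/(-3 + c) (w(c) = 1/(c - 3) = 1/(-3 + c))
R(q, W) = 3*W/4 (R(q, W) = W/(-3 - 1) + W = W/(-4) + W = -W/4 + W = 3*W/4)
(R(10, 14) + 483)² = ((¾)*14 + 483)² = (21/2 + 483)² = (987/2)² = 974169/4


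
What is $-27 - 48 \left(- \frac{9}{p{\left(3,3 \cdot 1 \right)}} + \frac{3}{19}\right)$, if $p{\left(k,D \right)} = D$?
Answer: $\frac{2079}{19} \approx 109.42$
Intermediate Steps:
$-27 - 48 \left(- \frac{9}{p{\left(3,3 \cdot 1 \right)}} + \frac{3}{19}\right) = -27 - 48 \left(- \frac{9}{3 \cdot 1} + \frac{3}{19}\right) = -27 - 48 \left(- \frac{9}{3} + 3 \cdot \frac{1}{19}\right) = -27 - 48 \left(\left(-9\right) \frac{1}{3} + \frac{3}{19}\right) = -27 - 48 \left(-3 + \frac{3}{19}\right) = -27 - - \frac{2592}{19} = -27 + \frac{2592}{19} = \frac{2079}{19}$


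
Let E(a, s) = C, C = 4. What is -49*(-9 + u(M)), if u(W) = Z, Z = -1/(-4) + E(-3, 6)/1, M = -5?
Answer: 931/4 ≈ 232.75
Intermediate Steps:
E(a, s) = 4
Z = 17/4 (Z = -1/(-4) + 4/1 = -1*(-¼) + 4*1 = ¼ + 4 = 17/4 ≈ 4.2500)
u(W) = 17/4
-49*(-9 + u(M)) = -49*(-9 + 17/4) = -49*(-19/4) = 931/4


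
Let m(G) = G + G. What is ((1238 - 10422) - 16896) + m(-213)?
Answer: -26506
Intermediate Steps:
m(G) = 2*G
((1238 - 10422) - 16896) + m(-213) = ((1238 - 10422) - 16896) + 2*(-213) = (-9184 - 16896) - 426 = -26080 - 426 = -26506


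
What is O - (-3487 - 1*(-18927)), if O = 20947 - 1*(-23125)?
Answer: 28632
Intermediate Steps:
O = 44072 (O = 20947 + 23125 = 44072)
O - (-3487 - 1*(-18927)) = 44072 - (-3487 - 1*(-18927)) = 44072 - (-3487 + 18927) = 44072 - 1*15440 = 44072 - 15440 = 28632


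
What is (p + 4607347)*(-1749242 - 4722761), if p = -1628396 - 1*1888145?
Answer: -7059699704418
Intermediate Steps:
p = -3516541 (p = -1628396 - 1888145 = -3516541)
(p + 4607347)*(-1749242 - 4722761) = (-3516541 + 4607347)*(-1749242 - 4722761) = 1090806*(-6472003) = -7059699704418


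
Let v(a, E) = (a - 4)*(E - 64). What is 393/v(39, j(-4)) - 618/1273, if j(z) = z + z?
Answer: -685883/1069320 ≈ -0.64142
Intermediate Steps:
j(z) = 2*z
v(a, E) = (-64 + E)*(-4 + a) (v(a, E) = (-4 + a)*(-64 + E) = (-64 + E)*(-4 + a))
393/v(39, j(-4)) - 618/1273 = 393/(256 - 64*39 - 8*(-4) + (2*(-4))*39) - 618/1273 = 393/(256 - 2496 - 4*(-8) - 8*39) - 618*1/1273 = 393/(256 - 2496 + 32 - 312) - 618/1273 = 393/(-2520) - 618/1273 = 393*(-1/2520) - 618/1273 = -131/840 - 618/1273 = -685883/1069320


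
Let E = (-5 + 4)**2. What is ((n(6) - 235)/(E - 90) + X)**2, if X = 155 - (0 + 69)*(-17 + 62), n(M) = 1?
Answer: 68809683856/7921 ≈ 8.6870e+6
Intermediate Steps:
E = 1 (E = (-1)**2 = 1)
X = -2950 (X = 155 - 69*45 = 155 - 1*3105 = 155 - 3105 = -2950)
((n(6) - 235)/(E - 90) + X)**2 = ((1 - 235)/(1 - 90) - 2950)**2 = (-234/(-89) - 2950)**2 = (-234*(-1/89) - 2950)**2 = (234/89 - 2950)**2 = (-262316/89)**2 = 68809683856/7921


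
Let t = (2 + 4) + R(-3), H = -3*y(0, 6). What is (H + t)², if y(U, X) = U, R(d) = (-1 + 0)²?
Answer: 49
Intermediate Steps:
R(d) = 1 (R(d) = (-1)² = 1)
H = 0 (H = -3*0 = 0)
t = 7 (t = (2 + 4) + 1 = 6 + 1 = 7)
(H + t)² = (0 + 7)² = 7² = 49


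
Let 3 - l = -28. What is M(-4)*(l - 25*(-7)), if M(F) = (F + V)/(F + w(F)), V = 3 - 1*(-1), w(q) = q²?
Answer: 0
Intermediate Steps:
l = 31 (l = 3 - 1*(-28) = 3 + 28 = 31)
V = 4 (V = 3 + 1 = 4)
M(F) = (4 + F)/(F + F²) (M(F) = (F + 4)/(F + F²) = (4 + F)/(F + F²))
M(-4)*(l - 25*(-7)) = ((4 - 4)/((-4)*(1 - 4)))*(31 - 25*(-7)) = (-¼*0/(-3))*(31 + 175) = -¼*(-⅓)*0*206 = 0*206 = 0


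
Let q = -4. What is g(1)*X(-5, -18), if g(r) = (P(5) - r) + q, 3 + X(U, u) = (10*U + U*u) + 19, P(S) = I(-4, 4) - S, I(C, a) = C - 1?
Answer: -840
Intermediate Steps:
I(C, a) = -1 + C
P(S) = -5 - S (P(S) = (-1 - 4) - S = -5 - S)
X(U, u) = 16 + 10*U + U*u (X(U, u) = -3 + ((10*U + U*u) + 19) = -3 + (19 + 10*U + U*u) = 16 + 10*U + U*u)
g(r) = -14 - r (g(r) = ((-5 - 1*5) - r) - 4 = ((-5 - 5) - r) - 4 = (-10 - r) - 4 = -14 - r)
g(1)*X(-5, -18) = (-14 - 1*1)*(16 + 10*(-5) - 5*(-18)) = (-14 - 1)*(16 - 50 + 90) = -15*56 = -840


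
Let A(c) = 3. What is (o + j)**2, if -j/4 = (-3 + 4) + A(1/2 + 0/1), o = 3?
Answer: 169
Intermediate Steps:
j = -16 (j = -4*((-3 + 4) + 3) = -4*(1 + 3) = -4*4 = -16)
(o + j)**2 = (3 - 16)**2 = (-13)**2 = 169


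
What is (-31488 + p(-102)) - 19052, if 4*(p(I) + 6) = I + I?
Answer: -50597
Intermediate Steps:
p(I) = -6 + I/2 (p(I) = -6 + (I + I)/4 = -6 + (2*I)/4 = -6 + I/2)
(-31488 + p(-102)) - 19052 = (-31488 + (-6 + (1/2)*(-102))) - 19052 = (-31488 + (-6 - 51)) - 19052 = (-31488 - 57) - 19052 = -31545 - 19052 = -50597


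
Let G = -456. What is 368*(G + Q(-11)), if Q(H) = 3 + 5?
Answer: -164864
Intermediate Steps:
Q(H) = 8
368*(G + Q(-11)) = 368*(-456 + 8) = 368*(-448) = -164864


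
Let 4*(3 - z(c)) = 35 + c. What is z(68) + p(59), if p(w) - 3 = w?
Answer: 157/4 ≈ 39.250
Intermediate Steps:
z(c) = -23/4 - c/4 (z(c) = 3 - (35 + c)/4 = 3 + (-35/4 - c/4) = -23/4 - c/4)
p(w) = 3 + w
z(68) + p(59) = (-23/4 - ¼*68) + (3 + 59) = (-23/4 - 17) + 62 = -91/4 + 62 = 157/4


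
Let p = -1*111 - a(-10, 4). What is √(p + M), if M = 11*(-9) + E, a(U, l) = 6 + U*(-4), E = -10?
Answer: I*√266 ≈ 16.31*I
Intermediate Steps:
a(U, l) = 6 - 4*U
M = -109 (M = 11*(-9) - 10 = -99 - 10 = -109)
p = -157 (p = -1*111 - (6 - 4*(-10)) = -111 - (6 + 40) = -111 - 1*46 = -111 - 46 = -157)
√(p + M) = √(-157 - 109) = √(-266) = I*√266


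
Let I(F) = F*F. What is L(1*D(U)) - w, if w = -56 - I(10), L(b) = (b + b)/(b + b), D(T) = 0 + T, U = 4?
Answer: 157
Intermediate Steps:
D(T) = T
I(F) = F²
L(b) = 1 (L(b) = (2*b)/((2*b)) = (2*b)*(1/(2*b)) = 1)
w = -156 (w = -56 - 1*10² = -56 - 1*100 = -56 - 100 = -156)
L(1*D(U)) - w = 1 - 1*(-156) = 1 + 156 = 157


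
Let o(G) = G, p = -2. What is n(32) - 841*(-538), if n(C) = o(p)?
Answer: 452456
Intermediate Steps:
n(C) = -2
n(32) - 841*(-538) = -2 - 841*(-538) = -2 + 452458 = 452456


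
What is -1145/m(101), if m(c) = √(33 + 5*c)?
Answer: -1145*√538/538 ≈ -49.364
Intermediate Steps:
-1145/m(101) = -1145/√(33 + 5*101) = -1145/√(33 + 505) = -1145*√538/538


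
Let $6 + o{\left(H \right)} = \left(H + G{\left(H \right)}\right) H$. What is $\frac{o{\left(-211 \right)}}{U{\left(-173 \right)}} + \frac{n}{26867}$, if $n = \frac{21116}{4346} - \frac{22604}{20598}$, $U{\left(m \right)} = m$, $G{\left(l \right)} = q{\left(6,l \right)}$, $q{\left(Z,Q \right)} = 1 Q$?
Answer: $- \frac{53535206530288016}{104020769678457} \approx -514.66$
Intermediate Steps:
$q{\left(Z,Q \right)} = Q$
$G{\left(l \right)} = l$
$n = \frac{84177596}{22379727}$ ($n = 21116 \cdot \frac{1}{4346} - \frac{11302}{10299} = \frac{10558}{2173} - \frac{11302}{10299} = \frac{84177596}{22379727} \approx 3.7613$)
$o{\left(H \right)} = -6 + 2 H^{2}$ ($o{\left(H \right)} = -6 + \left(H + H\right) H = -6 + 2 H H = -6 + 2 H^{2}$)
$\frac{o{\left(-211 \right)}}{U{\left(-173 \right)}} + \frac{n}{26867} = \frac{-6 + 2 \left(-211\right)^{2}}{-173} + \frac{84177596}{22379727 \cdot 26867} = \left(-6 + 2 \cdot 44521\right) \left(- \frac{1}{173}\right) + \frac{84177596}{22379727} \cdot \frac{1}{26867} = \left(-6 + 89042\right) \left(- \frac{1}{173}\right) + \frac{84177596}{601276125309} = 89036 \left(- \frac{1}{173}\right) + \frac{84177596}{601276125309} = - \frac{89036}{173} + \frac{84177596}{601276125309} = - \frac{53535206530288016}{104020769678457}$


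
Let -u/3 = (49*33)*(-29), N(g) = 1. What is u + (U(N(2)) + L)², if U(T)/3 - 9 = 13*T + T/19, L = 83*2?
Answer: 70242040/361 ≈ 1.9458e+5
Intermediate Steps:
L = 166
U(T) = 27 + 744*T/19 (U(T) = 27 + 3*(13*T + T/19) = 27 + 3*(248*T/19) = 27 + 744*T/19)
u = 140679 (u = -3*49*33*(-29) = -4851*(-29) = -3*(-46893) = 140679)
u + (U(N(2)) + L)² = 140679 + ((27 + (744/19)*1) + 166)² = 140679 + ((27 + 744/19) + 166)² = 140679 + (1257/19 + 166)² = 140679 + (4411/19)² = 140679 + 19456921/361 = 70242040/361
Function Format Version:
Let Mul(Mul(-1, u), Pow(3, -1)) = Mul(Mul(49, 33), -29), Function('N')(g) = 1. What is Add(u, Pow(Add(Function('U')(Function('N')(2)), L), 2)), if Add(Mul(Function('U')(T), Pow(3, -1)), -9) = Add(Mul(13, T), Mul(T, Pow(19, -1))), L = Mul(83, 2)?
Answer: Rational(70242040, 361) ≈ 1.9458e+5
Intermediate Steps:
L = 166
Function('U')(T) = Add(27, Mul(Rational(744, 19), T)) (Function('U')(T) = Add(27, Mul(3, Add(Mul(13, T), Mul(T, Pow(19, -1))))) = Add(27, Mul(3, Add(Mul(13, T), Mul(T, Rational(1, 19))))) = Add(27, Mul(3, Add(Mul(13, T), Mul(Rational(1, 19), T)))) = Add(27, Mul(3, Mul(Rational(248, 19), T))) = Add(27, Mul(Rational(744, 19), T)))
u = 140679 (u = Mul(-3, Mul(Mul(49, 33), -29)) = Mul(-3, Mul(1617, -29)) = Mul(-3, -46893) = 140679)
Add(u, Pow(Add(Function('U')(Function('N')(2)), L), 2)) = Add(140679, Pow(Add(Add(27, Mul(Rational(744, 19), 1)), 166), 2)) = Add(140679, Pow(Add(Add(27, Rational(744, 19)), 166), 2)) = Add(140679, Pow(Add(Rational(1257, 19), 166), 2)) = Add(140679, Pow(Rational(4411, 19), 2)) = Add(140679, Rational(19456921, 361)) = Rational(70242040, 361)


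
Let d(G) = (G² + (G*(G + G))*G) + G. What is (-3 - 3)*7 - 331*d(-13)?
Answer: 1402736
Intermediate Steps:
d(G) = G + G² + 2*G³ (d(G) = (G² + (G*(2*G))*G) + G = (G² + (2*G²)*G) + G = (G² + 2*G³) + G = G + G² + 2*G³)
(-3 - 3)*7 - 331*d(-13) = (-3 - 3)*7 - (-4303)*(1 - 13 + 2*(-13)²) = -6*7 - (-4303)*(1 - 13 + 2*169) = -42 - (-4303)*(1 - 13 + 338) = -42 - (-4303)*326 = -42 - 331*(-4238) = -42 + 1402778 = 1402736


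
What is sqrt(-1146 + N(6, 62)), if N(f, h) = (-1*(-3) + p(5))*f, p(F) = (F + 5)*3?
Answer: 2*I*sqrt(237) ≈ 30.79*I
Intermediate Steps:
p(F) = 15 + 3*F (p(F) = (5 + F)*3 = 15 + 3*F)
N(f, h) = 33*f (N(f, h) = (-1*(-3) + (15 + 3*5))*f = (3 + (15 + 15))*f = (3 + 30)*f = 33*f)
sqrt(-1146 + N(6, 62)) = sqrt(-1146 + 33*6) = sqrt(-1146 + 198) = sqrt(-948) = 2*I*sqrt(237)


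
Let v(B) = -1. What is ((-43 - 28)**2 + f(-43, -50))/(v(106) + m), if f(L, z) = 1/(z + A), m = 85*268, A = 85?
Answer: 19604/88585 ≈ 0.22130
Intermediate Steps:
m = 22780
f(L, z) = 1/(85 + z) (f(L, z) = 1/(z + 85) = 1/(85 + z))
((-43 - 28)**2 + f(-43, -50))/(v(106) + m) = ((-43 - 28)**2 + 1/(85 - 50))/(-1 + 22780) = ((-71)**2 + 1/35)/22779 = (5041 + 1/35)*(1/22779) = (176436/35)*(1/22779) = 19604/88585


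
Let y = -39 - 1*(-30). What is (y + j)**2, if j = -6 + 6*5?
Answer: 225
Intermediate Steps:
j = 24 (j = -6 + 30 = 24)
y = -9 (y = -39 + 30 = -9)
(y + j)**2 = (-9 + 24)**2 = 15**2 = 225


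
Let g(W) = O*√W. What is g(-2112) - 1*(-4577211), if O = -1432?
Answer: 4577211 - 11456*I*√33 ≈ 4.5772e+6 - 65810.0*I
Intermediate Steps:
g(W) = -1432*√W
g(-2112) - 1*(-4577211) = -11456*I*√33 - 1*(-4577211) = -11456*I*√33 + 4577211 = 4577211 - 11456*I*√33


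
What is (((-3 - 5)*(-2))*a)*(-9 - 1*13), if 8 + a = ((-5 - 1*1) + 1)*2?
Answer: 6336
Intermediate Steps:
a = -18 (a = -8 + ((-5 - 1*1) + 1)*2 = -8 + ((-5 - 1) + 1)*2 = -8 + (-6 + 1)*2 = -8 - 5*2 = -8 - 10 = -18)
(((-3 - 5)*(-2))*a)*(-9 - 1*13) = (((-3 - 5)*(-2))*(-18))*(-9 - 1*13) = (-8*(-2)*(-18))*(-9 - 13) = (16*(-18))*(-22) = -288*(-22) = 6336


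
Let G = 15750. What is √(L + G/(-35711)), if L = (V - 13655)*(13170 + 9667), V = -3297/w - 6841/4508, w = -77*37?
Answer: I*√6830410430246865617916220603/4680069394 ≈ 17659.0*I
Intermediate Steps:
w = -2849
V = -661019/1834756 (V = -3297/(-2849) - 6841/4508 = -3297*(-1/2849) - 6841*1/4508 = 471/407 - 6841/4508 = -661019/1834756 ≈ -0.36028)
L = -572164003142563/1834756 (L = (-661019/1834756 - 13655)*(13170 + 9667) = -25054254199/1834756*22837 = -572164003142563/1834756 ≈ -3.1185e+8)
√(L + G/(-35711)) = √(-572164003142563/1834756 + 15750/(-35711)) = √(-572164003142563/1834756 + 15750*(-1/35711)) = √(-572164003142563/1834756 - 15750/35711) = √(-20432548745121474293/65520971516) = I*√6830410430246865617916220603/4680069394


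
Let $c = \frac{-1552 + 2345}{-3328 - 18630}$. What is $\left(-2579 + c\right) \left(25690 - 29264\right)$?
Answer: $\frac{101198658825}{10979} \approx 9.2175 \cdot 10^{6}$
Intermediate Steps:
$c = - \frac{793}{21958}$ ($c = \frac{793}{-21958} = 793 \left(- \frac{1}{21958}\right) = - \frac{793}{21958} \approx -0.036114$)
$\left(-2579 + c\right) \left(25690 - 29264\right) = \left(-2579 - \frac{793}{21958}\right) \left(25690 - 29264\right) = \left(- \frac{56630475}{21958}\right) \left(-3574\right) = \frac{101198658825}{10979}$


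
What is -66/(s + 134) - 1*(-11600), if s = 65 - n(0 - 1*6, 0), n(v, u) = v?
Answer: 2377934/205 ≈ 11600.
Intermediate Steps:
s = 71 (s = 65 - (0 - 1*6) = 65 - (0 - 6) = 65 - 1*(-6) = 65 + 6 = 71)
-66/(s + 134) - 1*(-11600) = -66/(71 + 134) - 1*(-11600) = -66/205 + 11600 = 2377934/205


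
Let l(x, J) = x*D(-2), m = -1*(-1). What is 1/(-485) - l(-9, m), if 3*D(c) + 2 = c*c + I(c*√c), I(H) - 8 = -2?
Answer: 11639/485 ≈ 23.998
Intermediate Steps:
I(H) = 6 (I(H) = 8 - 2 = 6)
m = 1
D(c) = 4/3 + c²/3 (D(c) = -⅔ + (c*c + 6)/3 = -⅔ + (c² + 6)/3 = -⅔ + (6 + c²)/3 = -⅔ + (2 + c²/3) = 4/3 + c²/3)
l(x, J) = 8*x/3 (l(x, J) = x*(4/3 + (⅓)*(-2)²) = x*(4/3 + (⅓)*4) = x*(4/3 + 4/3) = x*(8/3) = 8*x/3)
1/(-485) - l(-9, m) = 1/(-485) - 8*(-9)/3 = -1/485 - 1*(-24) = -1/485 + 24 = 11639/485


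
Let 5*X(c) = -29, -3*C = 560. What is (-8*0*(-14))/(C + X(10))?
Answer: 0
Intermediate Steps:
C = -560/3 (C = -⅓*560 = -560/3 ≈ -186.67)
X(c) = -29/5 (X(c) = (⅕)*(-29) = -29/5)
(-8*0*(-14))/(C + X(10)) = (-8*0*(-14))/(-560/3 - 29/5) = (0*(-14))/(-2887/15) = 0*(-15/2887) = 0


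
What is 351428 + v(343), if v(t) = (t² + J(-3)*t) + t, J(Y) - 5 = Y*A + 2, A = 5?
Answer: 466676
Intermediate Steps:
J(Y) = 7 + 5*Y (J(Y) = 5 + (Y*5 + 2) = 5 + (5*Y + 2) = 5 + (2 + 5*Y) = 7 + 5*Y)
v(t) = t² - 7*t (v(t) = (t² + (7 + 5*(-3))*t) + t = (t² + (7 - 15)*t) + t = (t² - 8*t) + t = t² - 7*t)
351428 + v(343) = 351428 + 343*(-7 + 343) = 351428 + 343*336 = 351428 + 115248 = 466676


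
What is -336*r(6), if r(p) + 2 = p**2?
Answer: -11424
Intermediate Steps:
r(p) = -2 + p**2
-336*r(6) = -336*(-2 + 6**2) = -336*(-2 + 36) = -336*34 = -11424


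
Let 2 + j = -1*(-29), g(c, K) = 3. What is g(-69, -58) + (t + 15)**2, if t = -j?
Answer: 147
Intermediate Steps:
j = 27 (j = -2 - 1*(-29) = -2 + 29 = 27)
t = -27 (t = -1*27 = -27)
g(-69, -58) + (t + 15)**2 = 3 + (-27 + 15)**2 = 3 + (-12)**2 = 3 + 144 = 147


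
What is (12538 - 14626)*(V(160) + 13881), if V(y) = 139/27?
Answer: -86982832/3 ≈ -2.8994e+7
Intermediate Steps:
V(y) = 139/27 (V(y) = 139*(1/27) = 139/27)
(12538 - 14626)*(V(160) + 13881) = (12538 - 14626)*(139/27 + 13881) = -2088*374926/27 = -86982832/3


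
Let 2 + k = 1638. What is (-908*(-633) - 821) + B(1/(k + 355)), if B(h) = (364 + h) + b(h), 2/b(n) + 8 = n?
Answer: 18211644377464/31710657 ≈ 5.7431e+5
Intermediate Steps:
b(n) = 2/(-8 + n)
k = 1636 (k = -2 + 1638 = 1636)
B(h) = 364 + h + 2/(-8 + h) (B(h) = (364 + h) + 2/(-8 + h) = 364 + h + 2/(-8 + h))
(-908*(-633) - 821) + B(1/(k + 355)) = (-908*(-633) - 821) + (2 + (-8 + 1/(1636 + 355))*(364 + 1/(1636 + 355)))/(-8 + 1/(1636 + 355)) = (574764 - 821) + (2 + (-8 + 1/1991)*(364 + 1/1991))/(-8 + 1/1991) = 573943 + (2 + (-8 + 1/1991)*(364 + 1/1991))/(-8 + 1/1991) = 573943 + (2 - 15927/1991*724725/1991)/(-15927/1991) = 573943 - 1991*(2 - 11542695075/3964081)/15927 = 573943 - 1991/15927*(-11534766913/3964081) = 573943 + 11534766913/31710657 = 18211644377464/31710657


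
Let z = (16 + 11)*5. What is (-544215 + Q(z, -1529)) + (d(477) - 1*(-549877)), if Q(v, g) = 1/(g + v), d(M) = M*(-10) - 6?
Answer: 1235083/1394 ≈ 886.00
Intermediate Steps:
d(M) = -6 - 10*M (d(M) = -10*M - 6 = -6 - 10*M)
z = 135 (z = 27*5 = 135)
(-544215 + Q(z, -1529)) + (d(477) - 1*(-549877)) = (-544215 + 1/(-1529 + 135)) + ((-6 - 10*477) - 1*(-549877)) = (-544215 + 1/(-1394)) + ((-6 - 4770) + 549877) = (-544215 - 1/1394) + (-4776 + 549877) = -758635711/1394 + 545101 = 1235083/1394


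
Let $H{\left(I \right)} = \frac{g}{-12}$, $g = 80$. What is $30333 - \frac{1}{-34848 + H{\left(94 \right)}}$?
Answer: $\frac{3171739815}{104564} \approx 30333.0$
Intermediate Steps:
$H{\left(I \right)} = - \frac{20}{3}$ ($H{\left(I \right)} = \frac{80}{-12} = 80 \left(- \frac{1}{12}\right) = - \frac{20}{3}$)
$30333 - \frac{1}{-34848 + H{\left(94 \right)}} = 30333 - \frac{1}{-34848 - \frac{20}{3}} = 30333 - \frac{1}{- \frac{104564}{3}} = 30333 - - \frac{3}{104564} = 30333 + \frac{3}{104564} = \frac{3171739815}{104564}$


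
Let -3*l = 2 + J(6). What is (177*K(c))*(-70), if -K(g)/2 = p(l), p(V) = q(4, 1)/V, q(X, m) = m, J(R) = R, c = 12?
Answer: -18585/2 ≈ -9292.5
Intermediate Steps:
l = -8/3 (l = -(2 + 6)/3 = -1/3*8 = -8/3 ≈ -2.6667)
p(V) = 1/V
K(g) = 3/4 (K(g) = -2/(-8/3) = -2*(-3/8) = 3/4)
(177*K(c))*(-70) = (177*(3/4))*(-70) = (531/4)*(-70) = -18585/2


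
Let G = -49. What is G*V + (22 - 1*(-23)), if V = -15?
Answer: 780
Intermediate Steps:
G*V + (22 - 1*(-23)) = -49*(-15) + (22 - 1*(-23)) = 735 + (22 + 23) = 735 + 45 = 780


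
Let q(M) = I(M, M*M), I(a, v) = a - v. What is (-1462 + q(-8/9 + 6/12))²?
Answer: 224546142769/104976 ≈ 2.1390e+6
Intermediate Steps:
q(M) = M - M² (q(M) = M - M*M = M - M²)
(-1462 + q(-8/9 + 6/12))² = (-1462 + (-8/9 + 6/12)*(1 - (-8/9 + 6/12)))² = (-1462 + (-8*⅑ + 6*(1/12))*(1 - (-8*⅑ + 6*(1/12))))² = (-1462 + (-8/9 + ½)*(1 - (-8/9 + ½)))² = (-1462 - 7*(1 - 1*(-7/18))/18)² = (-1462 - 7*(1 + 7/18)/18)² = (-1462 - 7/18*25/18)² = (-1462 - 175/324)² = (-473863/324)² = 224546142769/104976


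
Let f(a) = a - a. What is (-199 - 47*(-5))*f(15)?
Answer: 0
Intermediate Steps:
f(a) = 0
(-199 - 47*(-5))*f(15) = (-199 - 47*(-5))*0 = (-199 + 235)*0 = 36*0 = 0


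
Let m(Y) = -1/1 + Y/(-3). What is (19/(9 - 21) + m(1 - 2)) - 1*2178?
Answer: -8721/4 ≈ -2180.3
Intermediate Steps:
m(Y) = -1 - Y/3 (m(Y) = -1*1 + Y*(-⅓) = -1 - Y/3)
(19/(9 - 21) + m(1 - 2)) - 1*2178 = (19/(9 - 21) + (-1 - (1 - 2)/3)) - 1*2178 = (19/(-12) + (-1 - ⅓*(-1))) - 2178 = (19*(-1/12) + (-1 + ⅓)) - 2178 = (-19/12 - ⅔) - 2178 = -9/4 - 2178 = -8721/4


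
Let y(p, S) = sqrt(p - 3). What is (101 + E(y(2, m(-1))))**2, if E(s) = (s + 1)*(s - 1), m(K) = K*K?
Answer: 9801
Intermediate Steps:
m(K) = K**2
y(p, S) = sqrt(-3 + p)
E(s) = (1 + s)*(-1 + s)
(101 + E(y(2, m(-1))))**2 = (101 + (-1 + (sqrt(-3 + 2))**2))**2 = (101 + (-1 + (sqrt(-1))**2))**2 = (101 + (-1 + I**2))**2 = (101 + (-1 - 1))**2 = (101 - 2)**2 = 99**2 = 9801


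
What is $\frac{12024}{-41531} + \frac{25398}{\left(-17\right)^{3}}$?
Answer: $- \frac{3854250}{706027} \approx -5.4591$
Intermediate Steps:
$\frac{12024}{-41531} + \frac{25398}{\left(-17\right)^{3}} = 12024 \left(- \frac{1}{41531}\right) + \frac{25398}{-4913} = - \frac{12024}{41531} + 25398 \left(- \frac{1}{4913}\right) = - \frac{12024}{41531} - \frac{1494}{289} = - \frac{3854250}{706027}$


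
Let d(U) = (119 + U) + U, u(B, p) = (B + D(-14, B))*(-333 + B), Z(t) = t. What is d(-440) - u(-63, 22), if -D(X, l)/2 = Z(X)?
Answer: -14621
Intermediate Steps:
D(X, l) = -2*X
u(B, p) = (-333 + B)*(28 + B) (u(B, p) = (B - 2*(-14))*(-333 + B) = (B + 28)*(-333 + B) = (28 + B)*(-333 + B) = (-333 + B)*(28 + B))
d(U) = 119 + 2*U
d(-440) - u(-63, 22) = (119 + 2*(-440)) - (-9324 + (-63)**2 - 305*(-63)) = (119 - 880) - (-9324 + 3969 + 19215) = -761 - 1*13860 = -761 - 13860 = -14621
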